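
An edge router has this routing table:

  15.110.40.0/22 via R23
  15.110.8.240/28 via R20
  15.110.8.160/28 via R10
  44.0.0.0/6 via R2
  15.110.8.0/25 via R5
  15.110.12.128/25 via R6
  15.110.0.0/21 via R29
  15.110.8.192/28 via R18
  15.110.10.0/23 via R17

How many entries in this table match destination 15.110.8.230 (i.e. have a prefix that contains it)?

No listed prefix contains 15.110.8.230.
Total matching entries: 0.

0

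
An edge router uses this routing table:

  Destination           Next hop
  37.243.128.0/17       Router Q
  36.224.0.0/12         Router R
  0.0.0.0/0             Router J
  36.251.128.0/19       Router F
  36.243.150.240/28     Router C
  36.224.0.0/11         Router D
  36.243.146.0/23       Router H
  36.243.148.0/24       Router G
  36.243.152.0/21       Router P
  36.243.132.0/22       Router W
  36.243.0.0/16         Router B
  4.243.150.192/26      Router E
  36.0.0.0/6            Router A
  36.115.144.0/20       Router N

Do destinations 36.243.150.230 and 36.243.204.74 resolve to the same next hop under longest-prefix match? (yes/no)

yes

36.243.150.230: longest match 36.243.0.0/16 -> Router B
36.243.204.74: longest match 36.243.0.0/16 -> Router B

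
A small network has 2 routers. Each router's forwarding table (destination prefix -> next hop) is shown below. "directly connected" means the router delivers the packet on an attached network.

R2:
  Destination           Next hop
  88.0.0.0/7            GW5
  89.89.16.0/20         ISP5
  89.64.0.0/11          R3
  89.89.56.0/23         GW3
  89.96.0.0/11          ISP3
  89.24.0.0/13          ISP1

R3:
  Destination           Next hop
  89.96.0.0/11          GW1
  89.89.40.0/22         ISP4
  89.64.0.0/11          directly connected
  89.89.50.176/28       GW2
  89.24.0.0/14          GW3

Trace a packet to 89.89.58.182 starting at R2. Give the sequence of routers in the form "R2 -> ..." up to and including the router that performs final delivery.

R2 -> R3

At R2: longest match for 89.89.58.182 is 89.64.0.0/11 -> R3
At R3: longest match for 89.89.58.182 is 89.64.0.0/11 -> directly connected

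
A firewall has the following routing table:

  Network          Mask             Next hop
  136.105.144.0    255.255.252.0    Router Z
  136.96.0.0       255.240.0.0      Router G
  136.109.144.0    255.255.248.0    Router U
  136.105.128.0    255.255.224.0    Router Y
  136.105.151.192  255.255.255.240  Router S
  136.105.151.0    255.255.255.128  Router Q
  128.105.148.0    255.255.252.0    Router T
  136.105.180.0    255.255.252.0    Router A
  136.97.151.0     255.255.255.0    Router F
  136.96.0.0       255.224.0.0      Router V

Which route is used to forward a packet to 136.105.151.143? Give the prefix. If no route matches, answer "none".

136.105.128.0/19

Entries matching 136.105.151.143:
  136.96.0.0/11 (136.96.0.0 - 136.127.255.255)
  136.96.0.0/12 (136.96.0.0 - 136.111.255.255)
  136.105.128.0/19 (136.105.128.0 - 136.105.159.255)
Most specific is 136.105.128.0/19.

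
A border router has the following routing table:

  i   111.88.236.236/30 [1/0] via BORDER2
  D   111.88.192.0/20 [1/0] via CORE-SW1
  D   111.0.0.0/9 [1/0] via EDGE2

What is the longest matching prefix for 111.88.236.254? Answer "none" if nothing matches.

111.0.0.0/9

Entries matching 111.88.236.254:
  111.0.0.0/9 (111.0.0.0 - 111.127.255.255)
Most specific is 111.0.0.0/9.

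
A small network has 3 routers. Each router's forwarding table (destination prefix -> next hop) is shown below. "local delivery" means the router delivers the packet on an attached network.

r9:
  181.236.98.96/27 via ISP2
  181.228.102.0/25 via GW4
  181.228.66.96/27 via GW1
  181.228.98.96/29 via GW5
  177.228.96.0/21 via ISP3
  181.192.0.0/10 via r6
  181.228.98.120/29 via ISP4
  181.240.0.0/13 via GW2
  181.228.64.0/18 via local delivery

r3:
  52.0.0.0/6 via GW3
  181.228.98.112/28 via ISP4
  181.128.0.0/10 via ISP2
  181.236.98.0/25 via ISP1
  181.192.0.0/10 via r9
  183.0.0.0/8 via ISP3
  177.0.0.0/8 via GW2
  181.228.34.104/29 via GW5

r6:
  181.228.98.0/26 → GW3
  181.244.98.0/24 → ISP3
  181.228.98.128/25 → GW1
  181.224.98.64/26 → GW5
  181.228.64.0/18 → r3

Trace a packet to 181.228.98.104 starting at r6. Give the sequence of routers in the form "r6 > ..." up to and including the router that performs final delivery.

At r6: longest match for 181.228.98.104 is 181.228.64.0/18 -> r3
At r3: longest match for 181.228.98.104 is 181.192.0.0/10 -> r9
At r9: longest match for 181.228.98.104 is 181.228.64.0/18 -> local delivery

r6 > r3 > r9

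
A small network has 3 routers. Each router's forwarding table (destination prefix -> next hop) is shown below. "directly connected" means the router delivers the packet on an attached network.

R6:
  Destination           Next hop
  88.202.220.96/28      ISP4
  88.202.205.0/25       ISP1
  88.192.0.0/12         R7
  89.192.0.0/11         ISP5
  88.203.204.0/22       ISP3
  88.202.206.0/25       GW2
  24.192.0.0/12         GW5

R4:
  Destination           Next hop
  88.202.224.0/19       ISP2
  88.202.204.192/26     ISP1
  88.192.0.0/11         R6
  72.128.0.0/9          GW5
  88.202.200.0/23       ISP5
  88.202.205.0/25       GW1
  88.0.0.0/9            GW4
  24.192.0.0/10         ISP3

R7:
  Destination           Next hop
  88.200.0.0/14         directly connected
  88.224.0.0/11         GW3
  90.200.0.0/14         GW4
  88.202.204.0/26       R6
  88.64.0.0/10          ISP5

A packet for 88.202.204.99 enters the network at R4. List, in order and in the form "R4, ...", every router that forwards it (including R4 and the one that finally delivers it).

At R4: longest match for 88.202.204.99 is 88.192.0.0/11 -> R6
At R6: longest match for 88.202.204.99 is 88.192.0.0/12 -> R7
At R7: longest match for 88.202.204.99 is 88.200.0.0/14 -> directly connected

R4, R6, R7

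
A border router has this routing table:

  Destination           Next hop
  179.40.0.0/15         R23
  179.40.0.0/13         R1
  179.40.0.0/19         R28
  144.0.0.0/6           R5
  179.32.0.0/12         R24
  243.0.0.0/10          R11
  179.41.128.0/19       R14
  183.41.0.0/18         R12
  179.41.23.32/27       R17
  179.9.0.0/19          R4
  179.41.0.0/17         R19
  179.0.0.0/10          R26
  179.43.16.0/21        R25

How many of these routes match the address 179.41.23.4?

Prefixes containing 179.41.23.4:
  179.0.0.0/10 (179.0.0.0 - 179.63.255.255)
  179.32.0.0/12 (179.32.0.0 - 179.47.255.255)
  179.40.0.0/13 (179.40.0.0 - 179.47.255.255)
  179.40.0.0/15 (179.40.0.0 - 179.41.255.255)
  179.41.0.0/17 (179.41.0.0 - 179.41.127.255)
Total matching entries: 5.

5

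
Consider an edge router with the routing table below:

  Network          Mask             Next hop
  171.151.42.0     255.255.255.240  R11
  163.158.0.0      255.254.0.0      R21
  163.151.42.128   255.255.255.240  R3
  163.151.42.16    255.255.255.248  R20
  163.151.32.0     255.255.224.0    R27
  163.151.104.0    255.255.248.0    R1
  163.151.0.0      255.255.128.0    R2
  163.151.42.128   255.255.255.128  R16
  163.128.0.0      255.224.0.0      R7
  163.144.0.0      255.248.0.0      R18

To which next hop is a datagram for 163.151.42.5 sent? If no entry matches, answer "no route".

R27

Routes whose prefix contains 163.151.42.5:
  163.128.0.0/11 (163.128.0.0 - 163.159.255.255) -> R7
  163.144.0.0/13 (163.144.0.0 - 163.151.255.255) -> R18
  163.151.0.0/17 (163.151.0.0 - 163.151.127.255) -> R2
  163.151.32.0/19 (163.151.32.0 - 163.151.63.255) -> R27
More-specific entries that do NOT match:
  163.151.42.16/29 (163.151.42.16 - 163.151.42.23) does not contain 163.151.42.5
  171.151.42.0/28 (171.151.42.0 - 171.151.42.15) does not contain 163.151.42.5
  163.151.42.128/28 (163.151.42.128 - 163.151.42.143) does not contain 163.151.42.5
  163.151.42.128/25 (163.151.42.128 - 163.151.42.255) does not contain 163.151.42.5
  163.151.104.0/21 (163.151.104.0 - 163.151.111.255) does not contain 163.151.42.5
Longest matching prefix is /19 -> next hop R27.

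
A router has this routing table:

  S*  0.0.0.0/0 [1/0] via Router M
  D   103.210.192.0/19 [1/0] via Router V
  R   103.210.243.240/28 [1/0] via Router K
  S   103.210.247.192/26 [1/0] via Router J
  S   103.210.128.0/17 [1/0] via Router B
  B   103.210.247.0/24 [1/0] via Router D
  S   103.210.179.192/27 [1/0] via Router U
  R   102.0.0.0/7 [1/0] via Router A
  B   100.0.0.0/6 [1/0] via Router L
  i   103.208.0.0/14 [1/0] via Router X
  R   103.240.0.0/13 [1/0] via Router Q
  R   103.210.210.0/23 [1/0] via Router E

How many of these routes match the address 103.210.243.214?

5

Prefixes containing 103.210.243.214:
  0.0.0.0/0 (default, matches everything)
  100.0.0.0/6 (100.0.0.0 - 103.255.255.255)
  102.0.0.0/7 (102.0.0.0 - 103.255.255.255)
  103.208.0.0/14 (103.208.0.0 - 103.211.255.255)
  103.210.128.0/17 (103.210.128.0 - 103.210.255.255)
Total matching entries: 5.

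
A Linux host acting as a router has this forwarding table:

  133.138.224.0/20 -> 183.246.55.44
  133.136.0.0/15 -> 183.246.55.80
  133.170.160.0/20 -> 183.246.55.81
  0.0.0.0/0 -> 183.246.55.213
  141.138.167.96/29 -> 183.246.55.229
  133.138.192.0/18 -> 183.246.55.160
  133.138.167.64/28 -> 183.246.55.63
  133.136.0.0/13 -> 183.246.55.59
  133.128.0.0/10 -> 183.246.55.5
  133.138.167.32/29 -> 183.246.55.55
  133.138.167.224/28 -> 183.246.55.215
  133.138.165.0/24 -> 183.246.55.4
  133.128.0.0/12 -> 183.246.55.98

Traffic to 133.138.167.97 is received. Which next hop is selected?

183.246.55.59

Routes whose prefix contains 133.138.167.97:
  0.0.0.0/0 (default, matches everything) -> 183.246.55.213
  133.128.0.0/10 (133.128.0.0 - 133.191.255.255) -> 183.246.55.5
  133.128.0.0/12 (133.128.0.0 - 133.143.255.255) -> 183.246.55.98
  133.136.0.0/13 (133.136.0.0 - 133.143.255.255) -> 183.246.55.59
More-specific entries that do NOT match:
  141.138.167.96/29 (141.138.167.96 - 141.138.167.103) does not contain 133.138.167.97
  133.138.167.32/29 (133.138.167.32 - 133.138.167.39) does not contain 133.138.167.97
  133.138.167.64/28 (133.138.167.64 - 133.138.167.79) does not contain 133.138.167.97
  133.138.167.224/28 (133.138.167.224 - 133.138.167.239) does not contain 133.138.167.97
  133.138.165.0/24 (133.138.165.0 - 133.138.165.255) does not contain 133.138.167.97
  133.138.224.0/20 (133.138.224.0 - 133.138.239.255) does not contain 133.138.167.97
  133.170.160.0/20 (133.170.160.0 - 133.170.175.255) does not contain 133.138.167.97
  133.138.192.0/18 (133.138.192.0 - 133.138.255.255) does not contain 133.138.167.97
  133.136.0.0/15 (133.136.0.0 - 133.137.255.255) does not contain 133.138.167.97
Longest matching prefix is /13 -> next hop 183.246.55.59.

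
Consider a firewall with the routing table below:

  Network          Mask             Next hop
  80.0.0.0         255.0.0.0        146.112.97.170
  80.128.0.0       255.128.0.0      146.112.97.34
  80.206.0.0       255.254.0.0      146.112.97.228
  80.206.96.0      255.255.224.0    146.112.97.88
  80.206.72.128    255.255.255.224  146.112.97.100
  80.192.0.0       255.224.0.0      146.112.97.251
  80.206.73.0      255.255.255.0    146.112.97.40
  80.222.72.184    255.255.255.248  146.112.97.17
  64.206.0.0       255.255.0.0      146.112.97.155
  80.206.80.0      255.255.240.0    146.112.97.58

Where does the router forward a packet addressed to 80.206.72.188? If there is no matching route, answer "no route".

146.112.97.228

Routes whose prefix contains 80.206.72.188:
  80.0.0.0/8 (80.0.0.0 - 80.255.255.255) -> 146.112.97.170
  80.128.0.0/9 (80.128.0.0 - 80.255.255.255) -> 146.112.97.34
  80.192.0.0/11 (80.192.0.0 - 80.223.255.255) -> 146.112.97.251
  80.206.0.0/15 (80.206.0.0 - 80.207.255.255) -> 146.112.97.228
More-specific entries that do NOT match:
  80.222.72.184/29 (80.222.72.184 - 80.222.72.191) does not contain 80.206.72.188
  80.206.72.128/27 (80.206.72.128 - 80.206.72.159) does not contain 80.206.72.188
  80.206.73.0/24 (80.206.73.0 - 80.206.73.255) does not contain 80.206.72.188
  80.206.80.0/20 (80.206.80.0 - 80.206.95.255) does not contain 80.206.72.188
  80.206.96.0/19 (80.206.96.0 - 80.206.127.255) does not contain 80.206.72.188
  64.206.0.0/16 (64.206.0.0 - 64.206.255.255) does not contain 80.206.72.188
Longest matching prefix is /15 -> next hop 146.112.97.228.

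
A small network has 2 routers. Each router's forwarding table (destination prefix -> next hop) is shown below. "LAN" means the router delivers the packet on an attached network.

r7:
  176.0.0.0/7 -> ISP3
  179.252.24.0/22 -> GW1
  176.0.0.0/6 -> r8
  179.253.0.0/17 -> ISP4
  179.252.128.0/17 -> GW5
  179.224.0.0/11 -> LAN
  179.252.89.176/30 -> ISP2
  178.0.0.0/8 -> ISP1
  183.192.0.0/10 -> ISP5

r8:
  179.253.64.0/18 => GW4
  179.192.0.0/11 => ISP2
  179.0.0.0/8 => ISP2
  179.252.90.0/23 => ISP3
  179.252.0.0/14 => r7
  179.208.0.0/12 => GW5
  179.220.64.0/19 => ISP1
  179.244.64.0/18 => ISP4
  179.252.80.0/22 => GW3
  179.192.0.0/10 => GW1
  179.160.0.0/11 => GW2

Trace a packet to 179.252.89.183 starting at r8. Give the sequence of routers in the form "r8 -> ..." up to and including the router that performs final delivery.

r8 -> r7

At r8: longest match for 179.252.89.183 is 179.252.0.0/14 -> r7
At r7: longest match for 179.252.89.183 is 179.224.0.0/11 -> LAN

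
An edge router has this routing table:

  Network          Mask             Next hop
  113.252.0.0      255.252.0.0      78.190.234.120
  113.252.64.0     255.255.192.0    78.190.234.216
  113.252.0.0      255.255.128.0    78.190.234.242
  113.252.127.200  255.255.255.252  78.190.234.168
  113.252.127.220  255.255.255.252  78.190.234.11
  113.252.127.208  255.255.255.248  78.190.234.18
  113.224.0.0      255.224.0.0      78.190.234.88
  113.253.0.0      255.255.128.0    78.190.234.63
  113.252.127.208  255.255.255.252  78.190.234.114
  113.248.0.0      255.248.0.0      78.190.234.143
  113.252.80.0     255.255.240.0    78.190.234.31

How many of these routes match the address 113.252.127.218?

5

Prefixes containing 113.252.127.218:
  113.224.0.0/11 (113.224.0.0 - 113.255.255.255)
  113.248.0.0/13 (113.248.0.0 - 113.255.255.255)
  113.252.0.0/14 (113.252.0.0 - 113.255.255.255)
  113.252.0.0/17 (113.252.0.0 - 113.252.127.255)
  113.252.64.0/18 (113.252.64.0 - 113.252.127.255)
Total matching entries: 5.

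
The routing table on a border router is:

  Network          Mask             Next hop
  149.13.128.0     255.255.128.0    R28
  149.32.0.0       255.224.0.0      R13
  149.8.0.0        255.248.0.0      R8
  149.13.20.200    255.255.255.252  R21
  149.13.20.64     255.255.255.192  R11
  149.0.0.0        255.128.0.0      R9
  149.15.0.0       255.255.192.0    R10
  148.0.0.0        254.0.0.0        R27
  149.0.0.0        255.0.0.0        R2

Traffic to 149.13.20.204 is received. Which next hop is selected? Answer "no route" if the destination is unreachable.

Routes whose prefix contains 149.13.20.204:
  148.0.0.0/7 (148.0.0.0 - 149.255.255.255) -> R27
  149.0.0.0/8 (149.0.0.0 - 149.255.255.255) -> R2
  149.0.0.0/9 (149.0.0.0 - 149.127.255.255) -> R9
  149.8.0.0/13 (149.8.0.0 - 149.15.255.255) -> R8
More-specific entries that do NOT match:
  149.13.20.200/30 (149.13.20.200 - 149.13.20.203) does not contain 149.13.20.204
  149.13.20.64/26 (149.13.20.64 - 149.13.20.127) does not contain 149.13.20.204
  149.15.0.0/18 (149.15.0.0 - 149.15.63.255) does not contain 149.13.20.204
  149.13.128.0/17 (149.13.128.0 - 149.13.255.255) does not contain 149.13.20.204
Longest matching prefix is /13 -> next hop R8.

R8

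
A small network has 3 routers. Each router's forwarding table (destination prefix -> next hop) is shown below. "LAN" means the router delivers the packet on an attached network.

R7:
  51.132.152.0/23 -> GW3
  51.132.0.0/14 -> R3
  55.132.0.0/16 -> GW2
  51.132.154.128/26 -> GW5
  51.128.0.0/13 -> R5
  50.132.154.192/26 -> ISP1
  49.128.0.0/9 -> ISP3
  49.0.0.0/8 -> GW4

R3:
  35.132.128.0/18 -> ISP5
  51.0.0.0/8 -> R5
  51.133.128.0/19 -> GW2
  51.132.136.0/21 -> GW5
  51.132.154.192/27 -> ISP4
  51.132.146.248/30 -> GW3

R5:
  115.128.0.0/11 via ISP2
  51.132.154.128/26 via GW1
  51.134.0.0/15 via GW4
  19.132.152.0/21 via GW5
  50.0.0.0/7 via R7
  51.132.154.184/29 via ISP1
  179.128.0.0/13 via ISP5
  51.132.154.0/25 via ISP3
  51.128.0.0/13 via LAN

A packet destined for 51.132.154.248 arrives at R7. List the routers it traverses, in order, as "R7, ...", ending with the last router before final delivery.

At R7: longest match for 51.132.154.248 is 51.132.0.0/14 -> R3
At R3: longest match for 51.132.154.248 is 51.0.0.0/8 -> R5
At R5: longest match for 51.132.154.248 is 51.128.0.0/13 -> LAN

R7, R3, R5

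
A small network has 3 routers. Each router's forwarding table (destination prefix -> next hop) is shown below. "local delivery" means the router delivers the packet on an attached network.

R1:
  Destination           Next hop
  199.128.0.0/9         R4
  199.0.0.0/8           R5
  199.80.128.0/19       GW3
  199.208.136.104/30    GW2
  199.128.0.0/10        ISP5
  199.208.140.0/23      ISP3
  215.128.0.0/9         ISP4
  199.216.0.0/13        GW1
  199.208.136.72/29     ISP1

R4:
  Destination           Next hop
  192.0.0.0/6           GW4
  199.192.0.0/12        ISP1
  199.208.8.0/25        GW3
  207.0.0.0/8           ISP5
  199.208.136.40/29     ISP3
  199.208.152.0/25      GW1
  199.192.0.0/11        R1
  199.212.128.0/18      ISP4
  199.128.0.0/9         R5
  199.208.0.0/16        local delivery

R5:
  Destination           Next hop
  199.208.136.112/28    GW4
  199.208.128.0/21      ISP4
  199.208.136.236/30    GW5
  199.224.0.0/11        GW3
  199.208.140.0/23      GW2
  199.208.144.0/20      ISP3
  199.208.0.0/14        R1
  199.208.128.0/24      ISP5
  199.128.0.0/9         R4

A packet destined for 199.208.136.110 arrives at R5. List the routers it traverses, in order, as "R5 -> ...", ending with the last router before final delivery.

R5 -> R1 -> R4

At R5: longest match for 199.208.136.110 is 199.208.0.0/14 -> R1
At R1: longest match for 199.208.136.110 is 199.128.0.0/9 -> R4
At R4: longest match for 199.208.136.110 is 199.208.0.0/16 -> local delivery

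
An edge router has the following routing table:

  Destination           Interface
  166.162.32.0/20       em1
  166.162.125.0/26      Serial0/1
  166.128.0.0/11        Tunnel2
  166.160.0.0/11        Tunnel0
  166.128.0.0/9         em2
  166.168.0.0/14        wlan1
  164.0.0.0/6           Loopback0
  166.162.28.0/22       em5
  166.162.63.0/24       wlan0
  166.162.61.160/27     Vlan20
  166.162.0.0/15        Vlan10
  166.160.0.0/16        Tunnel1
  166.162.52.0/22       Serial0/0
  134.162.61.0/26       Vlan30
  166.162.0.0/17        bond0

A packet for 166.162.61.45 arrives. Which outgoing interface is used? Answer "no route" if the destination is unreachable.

Routes whose prefix contains 166.162.61.45:
  164.0.0.0/6 (164.0.0.0 - 167.255.255.255) -> Loopback0
  166.128.0.0/9 (166.128.0.0 - 166.255.255.255) -> em2
  166.160.0.0/11 (166.160.0.0 - 166.191.255.255) -> Tunnel0
  166.162.0.0/15 (166.162.0.0 - 166.163.255.255) -> Vlan10
  166.162.0.0/17 (166.162.0.0 - 166.162.127.255) -> bond0
More-specific entries that do NOT match:
  166.162.61.160/27 (166.162.61.160 - 166.162.61.191) does not contain 166.162.61.45
  166.162.125.0/26 (166.162.125.0 - 166.162.125.63) does not contain 166.162.61.45
  134.162.61.0/26 (134.162.61.0 - 134.162.61.63) does not contain 166.162.61.45
  166.162.63.0/24 (166.162.63.0 - 166.162.63.255) does not contain 166.162.61.45
  166.162.28.0/22 (166.162.28.0 - 166.162.31.255) does not contain 166.162.61.45
  166.162.52.0/22 (166.162.52.0 - 166.162.55.255) does not contain 166.162.61.45
  166.162.32.0/20 (166.162.32.0 - 166.162.47.255) does not contain 166.162.61.45
Longest matching prefix is /17 -> interface bond0.

bond0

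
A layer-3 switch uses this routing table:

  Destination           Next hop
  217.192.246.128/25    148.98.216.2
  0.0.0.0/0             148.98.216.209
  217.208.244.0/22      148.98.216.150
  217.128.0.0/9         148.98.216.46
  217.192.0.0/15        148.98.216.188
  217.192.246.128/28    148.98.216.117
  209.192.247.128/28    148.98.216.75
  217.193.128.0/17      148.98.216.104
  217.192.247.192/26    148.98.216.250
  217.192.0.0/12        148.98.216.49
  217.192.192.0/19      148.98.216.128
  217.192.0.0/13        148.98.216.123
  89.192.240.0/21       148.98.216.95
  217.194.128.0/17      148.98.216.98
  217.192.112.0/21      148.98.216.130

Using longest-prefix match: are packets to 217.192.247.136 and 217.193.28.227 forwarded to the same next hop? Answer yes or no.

yes

217.192.247.136: longest match 217.192.0.0/15 -> 148.98.216.188
217.193.28.227: longest match 217.192.0.0/15 -> 148.98.216.188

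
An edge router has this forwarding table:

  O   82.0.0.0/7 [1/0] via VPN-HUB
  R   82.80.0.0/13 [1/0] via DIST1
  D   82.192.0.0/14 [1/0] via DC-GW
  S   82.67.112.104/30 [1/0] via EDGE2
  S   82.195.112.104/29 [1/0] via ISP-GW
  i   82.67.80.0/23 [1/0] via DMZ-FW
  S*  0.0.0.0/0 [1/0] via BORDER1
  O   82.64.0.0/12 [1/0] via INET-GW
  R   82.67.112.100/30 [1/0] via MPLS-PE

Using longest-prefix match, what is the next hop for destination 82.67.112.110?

INET-GW

Routes whose prefix contains 82.67.112.110:
  0.0.0.0/0 (default, matches everything) -> BORDER1
  82.0.0.0/7 (82.0.0.0 - 83.255.255.255) -> VPN-HUB
  82.64.0.0/12 (82.64.0.0 - 82.79.255.255) -> INET-GW
More-specific entries that do NOT match:
  82.67.112.104/30 (82.67.112.104 - 82.67.112.107) does not contain 82.67.112.110
  82.67.112.100/30 (82.67.112.100 - 82.67.112.103) does not contain 82.67.112.110
  82.195.112.104/29 (82.195.112.104 - 82.195.112.111) does not contain 82.67.112.110
  82.67.80.0/23 (82.67.80.0 - 82.67.81.255) does not contain 82.67.112.110
  82.192.0.0/14 (82.192.0.0 - 82.195.255.255) does not contain 82.67.112.110
  82.80.0.0/13 (82.80.0.0 - 82.87.255.255) does not contain 82.67.112.110
Longest matching prefix is /12 -> next hop INET-GW.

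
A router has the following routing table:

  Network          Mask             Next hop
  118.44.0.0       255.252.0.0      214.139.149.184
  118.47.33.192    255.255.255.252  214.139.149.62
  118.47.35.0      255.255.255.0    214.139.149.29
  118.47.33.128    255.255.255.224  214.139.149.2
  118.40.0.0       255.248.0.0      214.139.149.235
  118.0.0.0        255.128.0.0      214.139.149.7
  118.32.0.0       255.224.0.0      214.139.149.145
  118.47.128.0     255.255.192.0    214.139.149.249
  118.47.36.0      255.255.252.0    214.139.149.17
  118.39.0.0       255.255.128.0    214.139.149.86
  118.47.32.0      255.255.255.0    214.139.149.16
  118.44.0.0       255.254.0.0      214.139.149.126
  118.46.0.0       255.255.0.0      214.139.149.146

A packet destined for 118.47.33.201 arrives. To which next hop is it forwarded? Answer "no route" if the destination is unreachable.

214.139.149.184

Routes whose prefix contains 118.47.33.201:
  118.0.0.0/9 (118.0.0.0 - 118.127.255.255) -> 214.139.149.7
  118.32.0.0/11 (118.32.0.0 - 118.63.255.255) -> 214.139.149.145
  118.40.0.0/13 (118.40.0.0 - 118.47.255.255) -> 214.139.149.235
  118.44.0.0/14 (118.44.0.0 - 118.47.255.255) -> 214.139.149.184
More-specific entries that do NOT match:
  118.47.33.192/30 (118.47.33.192 - 118.47.33.195) does not contain 118.47.33.201
  118.47.33.128/27 (118.47.33.128 - 118.47.33.159) does not contain 118.47.33.201
  118.47.35.0/24 (118.47.35.0 - 118.47.35.255) does not contain 118.47.33.201
  118.47.32.0/24 (118.47.32.0 - 118.47.32.255) does not contain 118.47.33.201
  118.47.36.0/22 (118.47.36.0 - 118.47.39.255) does not contain 118.47.33.201
  118.47.128.0/18 (118.47.128.0 - 118.47.191.255) does not contain 118.47.33.201
  118.39.0.0/17 (118.39.0.0 - 118.39.127.255) does not contain 118.47.33.201
  118.46.0.0/16 (118.46.0.0 - 118.46.255.255) does not contain 118.47.33.201
  118.44.0.0/15 (118.44.0.0 - 118.45.255.255) does not contain 118.47.33.201
Longest matching prefix is /14 -> next hop 214.139.149.184.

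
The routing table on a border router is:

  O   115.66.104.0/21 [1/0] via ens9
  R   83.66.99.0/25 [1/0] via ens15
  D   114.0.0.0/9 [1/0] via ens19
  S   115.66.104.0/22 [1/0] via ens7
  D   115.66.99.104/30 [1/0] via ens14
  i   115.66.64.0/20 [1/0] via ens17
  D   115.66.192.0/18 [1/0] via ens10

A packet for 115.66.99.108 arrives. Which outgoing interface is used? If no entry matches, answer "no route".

no route

No entry's prefix contains 115.66.99.108; there is no default route.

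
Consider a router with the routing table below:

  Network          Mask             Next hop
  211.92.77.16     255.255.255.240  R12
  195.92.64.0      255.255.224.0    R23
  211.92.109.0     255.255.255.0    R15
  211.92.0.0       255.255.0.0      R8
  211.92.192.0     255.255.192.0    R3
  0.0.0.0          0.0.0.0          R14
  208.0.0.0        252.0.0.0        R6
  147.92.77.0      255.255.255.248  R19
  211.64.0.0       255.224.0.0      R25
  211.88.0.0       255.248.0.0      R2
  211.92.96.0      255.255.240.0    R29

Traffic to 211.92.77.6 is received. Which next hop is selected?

R8

Routes whose prefix contains 211.92.77.6:
  0.0.0.0/0 (default, matches everything) -> R14
  208.0.0.0/6 (208.0.0.0 - 211.255.255.255) -> R6
  211.64.0.0/11 (211.64.0.0 - 211.95.255.255) -> R25
  211.88.0.0/13 (211.88.0.0 - 211.95.255.255) -> R2
  211.92.0.0/16 (211.92.0.0 - 211.92.255.255) -> R8
More-specific entries that do NOT match:
  147.92.77.0/29 (147.92.77.0 - 147.92.77.7) does not contain 211.92.77.6
  211.92.77.16/28 (211.92.77.16 - 211.92.77.31) does not contain 211.92.77.6
  211.92.109.0/24 (211.92.109.0 - 211.92.109.255) does not contain 211.92.77.6
  211.92.96.0/20 (211.92.96.0 - 211.92.111.255) does not contain 211.92.77.6
  195.92.64.0/19 (195.92.64.0 - 195.92.95.255) does not contain 211.92.77.6
  211.92.192.0/18 (211.92.192.0 - 211.92.255.255) does not contain 211.92.77.6
Longest matching prefix is /16 -> next hop R8.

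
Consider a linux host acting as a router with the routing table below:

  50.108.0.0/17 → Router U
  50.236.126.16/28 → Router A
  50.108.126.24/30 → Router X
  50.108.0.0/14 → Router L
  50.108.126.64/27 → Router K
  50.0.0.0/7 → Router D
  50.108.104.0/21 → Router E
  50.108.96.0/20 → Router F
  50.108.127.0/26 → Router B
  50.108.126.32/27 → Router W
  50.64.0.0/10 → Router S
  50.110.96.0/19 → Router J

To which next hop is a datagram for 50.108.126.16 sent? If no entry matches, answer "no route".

Routes whose prefix contains 50.108.126.16:
  50.0.0.0/7 (50.0.0.0 - 51.255.255.255) -> Router D
  50.64.0.0/10 (50.64.0.0 - 50.127.255.255) -> Router S
  50.108.0.0/14 (50.108.0.0 - 50.111.255.255) -> Router L
  50.108.0.0/17 (50.108.0.0 - 50.108.127.255) -> Router U
More-specific entries that do NOT match:
  50.108.126.24/30 (50.108.126.24 - 50.108.126.27) does not contain 50.108.126.16
  50.236.126.16/28 (50.236.126.16 - 50.236.126.31) does not contain 50.108.126.16
  50.108.126.64/27 (50.108.126.64 - 50.108.126.95) does not contain 50.108.126.16
  50.108.126.32/27 (50.108.126.32 - 50.108.126.63) does not contain 50.108.126.16
  50.108.127.0/26 (50.108.127.0 - 50.108.127.63) does not contain 50.108.126.16
  50.108.104.0/21 (50.108.104.0 - 50.108.111.255) does not contain 50.108.126.16
  50.108.96.0/20 (50.108.96.0 - 50.108.111.255) does not contain 50.108.126.16
  50.110.96.0/19 (50.110.96.0 - 50.110.127.255) does not contain 50.108.126.16
Longest matching prefix is /17 -> next hop Router U.

Router U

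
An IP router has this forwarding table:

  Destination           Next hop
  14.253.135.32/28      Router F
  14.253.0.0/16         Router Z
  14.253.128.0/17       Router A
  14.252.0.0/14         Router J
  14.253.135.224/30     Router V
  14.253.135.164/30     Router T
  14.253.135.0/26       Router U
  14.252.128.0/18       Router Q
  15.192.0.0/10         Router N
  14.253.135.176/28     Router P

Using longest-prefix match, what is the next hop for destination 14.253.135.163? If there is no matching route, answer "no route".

Routes whose prefix contains 14.253.135.163:
  14.252.0.0/14 (14.252.0.0 - 14.255.255.255) -> Router J
  14.253.0.0/16 (14.253.0.0 - 14.253.255.255) -> Router Z
  14.253.128.0/17 (14.253.128.0 - 14.253.255.255) -> Router A
More-specific entries that do NOT match:
  14.253.135.224/30 (14.253.135.224 - 14.253.135.227) does not contain 14.253.135.163
  14.253.135.164/30 (14.253.135.164 - 14.253.135.167) does not contain 14.253.135.163
  14.253.135.32/28 (14.253.135.32 - 14.253.135.47) does not contain 14.253.135.163
  14.253.135.176/28 (14.253.135.176 - 14.253.135.191) does not contain 14.253.135.163
  14.253.135.0/26 (14.253.135.0 - 14.253.135.63) does not contain 14.253.135.163
  14.252.128.0/18 (14.252.128.0 - 14.252.191.255) does not contain 14.253.135.163
Longest matching prefix is /17 -> next hop Router A.

Router A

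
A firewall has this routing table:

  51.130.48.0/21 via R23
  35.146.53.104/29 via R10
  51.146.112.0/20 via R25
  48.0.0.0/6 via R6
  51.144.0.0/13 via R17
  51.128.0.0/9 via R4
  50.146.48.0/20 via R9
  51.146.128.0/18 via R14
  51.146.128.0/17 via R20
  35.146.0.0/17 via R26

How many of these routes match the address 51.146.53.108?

3

Prefixes containing 51.146.53.108:
  48.0.0.0/6 (48.0.0.0 - 51.255.255.255)
  51.128.0.0/9 (51.128.0.0 - 51.255.255.255)
  51.144.0.0/13 (51.144.0.0 - 51.151.255.255)
Total matching entries: 3.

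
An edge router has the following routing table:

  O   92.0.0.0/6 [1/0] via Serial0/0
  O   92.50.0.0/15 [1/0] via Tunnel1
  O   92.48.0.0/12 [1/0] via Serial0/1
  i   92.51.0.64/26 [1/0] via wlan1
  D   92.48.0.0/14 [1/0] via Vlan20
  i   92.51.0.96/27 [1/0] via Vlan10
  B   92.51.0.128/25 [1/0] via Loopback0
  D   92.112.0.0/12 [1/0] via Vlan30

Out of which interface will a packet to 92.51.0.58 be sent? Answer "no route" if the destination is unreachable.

Tunnel1

Routes whose prefix contains 92.51.0.58:
  92.0.0.0/6 (92.0.0.0 - 95.255.255.255) -> Serial0/0
  92.48.0.0/12 (92.48.0.0 - 92.63.255.255) -> Serial0/1
  92.48.0.0/14 (92.48.0.0 - 92.51.255.255) -> Vlan20
  92.50.0.0/15 (92.50.0.0 - 92.51.255.255) -> Tunnel1
More-specific entries that do NOT match:
  92.51.0.96/27 (92.51.0.96 - 92.51.0.127) does not contain 92.51.0.58
  92.51.0.64/26 (92.51.0.64 - 92.51.0.127) does not contain 92.51.0.58
  92.51.0.128/25 (92.51.0.128 - 92.51.0.255) does not contain 92.51.0.58
Longest matching prefix is /15 -> interface Tunnel1.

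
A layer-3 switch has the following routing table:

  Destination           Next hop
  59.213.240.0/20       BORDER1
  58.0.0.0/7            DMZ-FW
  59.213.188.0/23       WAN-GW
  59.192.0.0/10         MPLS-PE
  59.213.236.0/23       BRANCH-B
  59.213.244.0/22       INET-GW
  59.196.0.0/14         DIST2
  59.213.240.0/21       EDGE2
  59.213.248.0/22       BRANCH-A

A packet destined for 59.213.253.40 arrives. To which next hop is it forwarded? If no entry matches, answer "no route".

BORDER1

Routes whose prefix contains 59.213.253.40:
  58.0.0.0/7 (58.0.0.0 - 59.255.255.255) -> DMZ-FW
  59.192.0.0/10 (59.192.0.0 - 59.255.255.255) -> MPLS-PE
  59.213.240.0/20 (59.213.240.0 - 59.213.255.255) -> BORDER1
More-specific entries that do NOT match:
  59.213.188.0/23 (59.213.188.0 - 59.213.189.255) does not contain 59.213.253.40
  59.213.236.0/23 (59.213.236.0 - 59.213.237.255) does not contain 59.213.253.40
  59.213.244.0/22 (59.213.244.0 - 59.213.247.255) does not contain 59.213.253.40
  59.213.248.0/22 (59.213.248.0 - 59.213.251.255) does not contain 59.213.253.40
  59.213.240.0/21 (59.213.240.0 - 59.213.247.255) does not contain 59.213.253.40
Longest matching prefix is /20 -> next hop BORDER1.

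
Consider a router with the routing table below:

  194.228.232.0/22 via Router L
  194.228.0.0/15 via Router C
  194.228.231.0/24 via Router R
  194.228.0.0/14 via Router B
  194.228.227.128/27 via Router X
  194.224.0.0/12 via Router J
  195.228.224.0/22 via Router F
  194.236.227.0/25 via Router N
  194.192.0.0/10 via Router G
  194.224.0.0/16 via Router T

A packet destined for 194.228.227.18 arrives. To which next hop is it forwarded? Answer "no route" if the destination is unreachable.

Routes whose prefix contains 194.228.227.18:
  194.192.0.0/10 (194.192.0.0 - 194.255.255.255) -> Router G
  194.224.0.0/12 (194.224.0.0 - 194.239.255.255) -> Router J
  194.228.0.0/14 (194.228.0.0 - 194.231.255.255) -> Router B
  194.228.0.0/15 (194.228.0.0 - 194.229.255.255) -> Router C
More-specific entries that do NOT match:
  194.228.227.128/27 (194.228.227.128 - 194.228.227.159) does not contain 194.228.227.18
  194.236.227.0/25 (194.236.227.0 - 194.236.227.127) does not contain 194.228.227.18
  194.228.231.0/24 (194.228.231.0 - 194.228.231.255) does not contain 194.228.227.18
  194.228.232.0/22 (194.228.232.0 - 194.228.235.255) does not contain 194.228.227.18
  195.228.224.0/22 (195.228.224.0 - 195.228.227.255) does not contain 194.228.227.18
  194.224.0.0/16 (194.224.0.0 - 194.224.255.255) does not contain 194.228.227.18
Longest matching prefix is /15 -> next hop Router C.

Router C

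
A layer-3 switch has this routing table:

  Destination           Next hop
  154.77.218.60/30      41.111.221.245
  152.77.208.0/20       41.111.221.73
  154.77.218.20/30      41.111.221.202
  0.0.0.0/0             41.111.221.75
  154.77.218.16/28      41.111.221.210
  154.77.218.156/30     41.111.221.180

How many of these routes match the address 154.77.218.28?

2

Prefixes containing 154.77.218.28:
  0.0.0.0/0 (default, matches everything)
  154.77.218.16/28 (154.77.218.16 - 154.77.218.31)
Total matching entries: 2.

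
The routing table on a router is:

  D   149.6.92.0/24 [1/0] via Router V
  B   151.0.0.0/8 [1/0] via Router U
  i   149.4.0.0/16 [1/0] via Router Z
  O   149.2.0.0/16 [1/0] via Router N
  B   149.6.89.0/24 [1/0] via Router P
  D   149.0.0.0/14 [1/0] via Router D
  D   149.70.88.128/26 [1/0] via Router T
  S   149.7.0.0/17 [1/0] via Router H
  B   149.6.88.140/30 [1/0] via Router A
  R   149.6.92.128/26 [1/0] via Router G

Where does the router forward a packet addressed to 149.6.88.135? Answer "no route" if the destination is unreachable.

no route

No entry's prefix contains 149.6.88.135; there is no default route.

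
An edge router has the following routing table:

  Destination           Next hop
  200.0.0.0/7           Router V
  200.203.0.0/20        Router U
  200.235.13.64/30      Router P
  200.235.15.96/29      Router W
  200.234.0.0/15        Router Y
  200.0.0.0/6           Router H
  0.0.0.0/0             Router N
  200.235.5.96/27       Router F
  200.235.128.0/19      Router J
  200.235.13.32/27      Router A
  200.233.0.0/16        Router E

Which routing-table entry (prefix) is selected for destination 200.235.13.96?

200.234.0.0/15

Entries matching 200.235.13.96:
  0.0.0.0/0 (default, matches everything)
  200.0.0.0/6 (200.0.0.0 - 203.255.255.255)
  200.0.0.0/7 (200.0.0.0 - 201.255.255.255)
  200.234.0.0/15 (200.234.0.0 - 200.235.255.255)
Most specific is 200.234.0.0/15.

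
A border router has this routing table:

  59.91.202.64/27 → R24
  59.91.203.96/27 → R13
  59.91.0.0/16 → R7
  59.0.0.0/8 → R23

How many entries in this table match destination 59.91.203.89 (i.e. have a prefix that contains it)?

Prefixes containing 59.91.203.89:
  59.0.0.0/8 (59.0.0.0 - 59.255.255.255)
  59.91.0.0/16 (59.91.0.0 - 59.91.255.255)
Total matching entries: 2.

2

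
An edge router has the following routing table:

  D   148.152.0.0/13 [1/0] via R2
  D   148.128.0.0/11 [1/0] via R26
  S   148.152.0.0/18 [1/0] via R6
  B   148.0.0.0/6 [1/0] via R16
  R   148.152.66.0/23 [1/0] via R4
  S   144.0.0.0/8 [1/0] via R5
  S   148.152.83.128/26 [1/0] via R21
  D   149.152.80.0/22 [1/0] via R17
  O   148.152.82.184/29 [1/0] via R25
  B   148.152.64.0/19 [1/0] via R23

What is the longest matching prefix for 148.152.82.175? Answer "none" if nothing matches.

Entries matching 148.152.82.175:
  148.0.0.0/6 (148.0.0.0 - 151.255.255.255)
  148.128.0.0/11 (148.128.0.0 - 148.159.255.255)
  148.152.0.0/13 (148.152.0.0 - 148.159.255.255)
  148.152.64.0/19 (148.152.64.0 - 148.152.95.255)
Most specific is 148.152.64.0/19.

148.152.64.0/19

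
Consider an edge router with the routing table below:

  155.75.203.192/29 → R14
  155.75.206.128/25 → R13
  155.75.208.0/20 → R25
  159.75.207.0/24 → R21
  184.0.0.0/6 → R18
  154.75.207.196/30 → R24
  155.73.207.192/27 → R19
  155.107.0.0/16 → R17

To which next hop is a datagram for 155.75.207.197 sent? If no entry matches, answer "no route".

no route

No entry's prefix contains 155.75.207.197; there is no default route.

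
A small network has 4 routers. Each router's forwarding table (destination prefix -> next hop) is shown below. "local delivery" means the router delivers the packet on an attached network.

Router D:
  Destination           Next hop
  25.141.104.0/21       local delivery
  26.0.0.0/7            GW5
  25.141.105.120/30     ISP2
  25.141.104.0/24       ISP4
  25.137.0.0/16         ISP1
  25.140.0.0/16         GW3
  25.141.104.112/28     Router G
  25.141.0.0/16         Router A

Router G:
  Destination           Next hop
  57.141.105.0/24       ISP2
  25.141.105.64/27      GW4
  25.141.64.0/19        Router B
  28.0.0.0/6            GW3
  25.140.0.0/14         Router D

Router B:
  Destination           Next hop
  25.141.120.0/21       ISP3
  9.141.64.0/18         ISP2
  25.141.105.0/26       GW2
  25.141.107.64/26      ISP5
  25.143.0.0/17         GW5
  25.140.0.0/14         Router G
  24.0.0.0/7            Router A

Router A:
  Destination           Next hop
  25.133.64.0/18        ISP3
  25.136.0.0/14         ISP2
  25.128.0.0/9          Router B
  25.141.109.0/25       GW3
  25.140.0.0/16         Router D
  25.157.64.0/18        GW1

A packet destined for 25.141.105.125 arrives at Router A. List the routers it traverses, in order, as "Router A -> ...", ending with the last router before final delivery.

At Router A: longest match for 25.141.105.125 is 25.128.0.0/9 -> Router B
At Router B: longest match for 25.141.105.125 is 25.140.0.0/14 -> Router G
At Router G: longest match for 25.141.105.125 is 25.140.0.0/14 -> Router D
At Router D: longest match for 25.141.105.125 is 25.141.104.0/21 -> local delivery

Router A -> Router B -> Router G -> Router D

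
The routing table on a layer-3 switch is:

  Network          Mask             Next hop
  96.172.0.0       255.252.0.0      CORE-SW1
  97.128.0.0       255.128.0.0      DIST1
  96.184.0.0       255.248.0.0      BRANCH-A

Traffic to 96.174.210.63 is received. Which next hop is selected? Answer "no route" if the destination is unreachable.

Routes whose prefix contains 96.174.210.63:
  96.172.0.0/14 (96.172.0.0 - 96.175.255.255) -> CORE-SW1
Longest matching prefix is /14 -> next hop CORE-SW1.

CORE-SW1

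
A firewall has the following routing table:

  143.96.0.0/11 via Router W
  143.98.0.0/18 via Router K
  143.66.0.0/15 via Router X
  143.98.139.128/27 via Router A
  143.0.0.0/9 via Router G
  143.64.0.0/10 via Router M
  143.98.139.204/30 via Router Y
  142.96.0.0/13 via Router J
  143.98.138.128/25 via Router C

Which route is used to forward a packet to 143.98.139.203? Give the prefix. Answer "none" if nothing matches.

Entries matching 143.98.139.203:
  143.0.0.0/9 (143.0.0.0 - 143.127.255.255)
  143.64.0.0/10 (143.64.0.0 - 143.127.255.255)
  143.96.0.0/11 (143.96.0.0 - 143.127.255.255)
Most specific is 143.96.0.0/11.

143.96.0.0/11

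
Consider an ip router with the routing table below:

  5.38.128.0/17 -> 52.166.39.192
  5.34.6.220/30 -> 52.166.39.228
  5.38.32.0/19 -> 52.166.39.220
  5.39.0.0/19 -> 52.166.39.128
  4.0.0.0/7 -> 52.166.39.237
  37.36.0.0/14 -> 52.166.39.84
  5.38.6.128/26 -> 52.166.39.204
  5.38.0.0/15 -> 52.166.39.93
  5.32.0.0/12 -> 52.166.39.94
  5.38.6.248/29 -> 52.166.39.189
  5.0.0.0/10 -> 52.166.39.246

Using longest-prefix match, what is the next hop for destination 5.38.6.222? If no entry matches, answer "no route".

Routes whose prefix contains 5.38.6.222:
  4.0.0.0/7 (4.0.0.0 - 5.255.255.255) -> 52.166.39.237
  5.0.0.0/10 (5.0.0.0 - 5.63.255.255) -> 52.166.39.246
  5.32.0.0/12 (5.32.0.0 - 5.47.255.255) -> 52.166.39.94
  5.38.0.0/15 (5.38.0.0 - 5.39.255.255) -> 52.166.39.93
More-specific entries that do NOT match:
  5.34.6.220/30 (5.34.6.220 - 5.34.6.223) does not contain 5.38.6.222
  5.38.6.248/29 (5.38.6.248 - 5.38.6.255) does not contain 5.38.6.222
  5.38.6.128/26 (5.38.6.128 - 5.38.6.191) does not contain 5.38.6.222
  5.38.32.0/19 (5.38.32.0 - 5.38.63.255) does not contain 5.38.6.222
  5.39.0.0/19 (5.39.0.0 - 5.39.31.255) does not contain 5.38.6.222
  5.38.128.0/17 (5.38.128.0 - 5.38.255.255) does not contain 5.38.6.222
Longest matching prefix is /15 -> next hop 52.166.39.93.

52.166.39.93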